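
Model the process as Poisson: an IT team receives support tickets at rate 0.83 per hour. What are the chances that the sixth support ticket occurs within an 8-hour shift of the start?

0.6510

Over the interval, μ = 0.83 × 8 = 6.64 (an 8-hour shift = 8 hours).
The sixth arrival falls in the interval iff at least 6 events occur there: P(S_6 ≤ t) = P(N ≥ 6) = 1 − P(N ≤ 5) ≈ 0.6510.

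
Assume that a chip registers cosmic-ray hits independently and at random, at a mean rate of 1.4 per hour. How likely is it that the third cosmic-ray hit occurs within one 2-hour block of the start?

0.5305

Over the interval, μ = 1.4 × 2 = 2.8 (a 2-hour block = 2 hours).
The third arrival falls in the interval iff at least 3 events occur there: P(S_3 ≤ t) = P(N ≥ 3) = 1 − P(N ≤ 2) ≈ 0.5305.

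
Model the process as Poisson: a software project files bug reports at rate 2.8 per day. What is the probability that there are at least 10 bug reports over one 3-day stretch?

0.3341

Over the interval, μ = 2.8 × 3 = 8.4 (a 3-day stretch = 3 days).
P(N ≥ 10) = 1 − P(N ≤ 9) = 1 − Σ_{j=0}^{9} e^(−μ) μ^j/j! ≈ 0.3341.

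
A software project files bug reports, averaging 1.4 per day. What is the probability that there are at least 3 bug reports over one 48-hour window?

0.5305

Over the interval, μ = 1.4 × 2 = 2.8 (a 48-hour window = 2 days).
P(N ≥ 3) = 1 − P(N ≤ 2) = 1 − Σ_{j=0}^{2} e^(−μ) μ^j/j! ≈ 0.5305.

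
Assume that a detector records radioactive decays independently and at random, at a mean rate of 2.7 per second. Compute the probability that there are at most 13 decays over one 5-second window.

Over the interval, μ = 2.7 × 5 = 13.5 (a 5-second window = 5 seconds).
P(N ≤ 13) = Σ_{j=0}^{13} e^(−μ) μ^j/j! ≈ 0.5182.

0.5182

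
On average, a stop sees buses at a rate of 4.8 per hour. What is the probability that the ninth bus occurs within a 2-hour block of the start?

Over the interval, μ = 4.8 × 2 = 9.6 (a 2-hour block = 2 hours).
The ninth arrival falls in the interval iff at least 9 events occur there: P(S_9 ≤ t) = P(N ≥ 9) = 1 − P(N ≤ 8) ≈ 0.6204.

0.6204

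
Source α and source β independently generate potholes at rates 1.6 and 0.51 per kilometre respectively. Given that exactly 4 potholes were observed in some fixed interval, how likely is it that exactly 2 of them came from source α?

0.2016

Given the total, each event is independently from source α with probability p = λ_α/(λ_α+λ_β) = 1.6/2.11 ≈ 0.7583.
So K ~ Binomial(4, 1.6/2.11): P(K = 2) = C(4,2) · (1.6/2.11)^2 · (0.51/2.11)^2 ≈ 0.2016.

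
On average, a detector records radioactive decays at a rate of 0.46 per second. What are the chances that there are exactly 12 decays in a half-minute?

0.1011

Over the interval, μ = 0.46 × 30 = 13.8 (a half-minute = 30 seconds).
P(N = 12) = e^(−μ) μ^12/12! = e^(−13.8) · 13.8^12/479001600 ≈ 0.1011.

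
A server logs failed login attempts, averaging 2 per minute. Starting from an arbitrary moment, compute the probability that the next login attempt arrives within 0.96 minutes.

Inter-arrival times are exponential with rate λ = 2 per minute.
P(T ≤ 0.96) = 1 − e^(−λt) = 1 − e^(−2 × 0.96) = 1 − e^(−1.92) ≈ 0.8534.

0.8534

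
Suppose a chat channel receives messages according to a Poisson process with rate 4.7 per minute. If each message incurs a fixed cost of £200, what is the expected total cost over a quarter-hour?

E[N] = 4.7 × 15 = 70.5 (a quarter-hour = 15 minutes); E[cost] = 70.5 × £200 = £14100.

£14100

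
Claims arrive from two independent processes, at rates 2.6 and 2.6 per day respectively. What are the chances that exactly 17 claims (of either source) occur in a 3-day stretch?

Independent Poisson processes superpose: combined rate λ = 2.6 + 2.6 = 5.2 per day.
Over the interval, μ = 5.2 × 3 = 15.6 (a 3-day stretch = 3 days).
P(N = 17) = e^(−15.6) · 15.6^17/17! ≈ 0.0906.

0.0906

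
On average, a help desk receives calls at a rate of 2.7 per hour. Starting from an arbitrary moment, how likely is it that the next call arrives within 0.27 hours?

0.5176

Inter-arrival times are exponential with rate λ = 2.7 per hour.
P(T ≤ 0.27) = 1 − e^(−λt) = 1 − e^(−2.7 × 0.27) = 1 − e^(−0.729) ≈ 0.5176.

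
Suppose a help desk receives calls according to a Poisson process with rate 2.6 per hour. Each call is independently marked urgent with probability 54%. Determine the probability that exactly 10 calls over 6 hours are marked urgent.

Thinning: the calls that are marked urgent themselves form a Poisson process with rate 0.54 × 2.6 = 1.404 per hour.
Over the interval, μ = 1.404 × 6 = 8.424 (6 hours).
P(N = 10) = e^(−8.424) · 8.424^10/10! ≈ 0.1089.

0.1089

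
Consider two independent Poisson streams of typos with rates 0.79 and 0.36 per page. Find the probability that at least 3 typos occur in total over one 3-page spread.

Independent Poisson processes superpose: combined rate λ = 0.79 + 0.36 = 1.15 per page.
Over the interval, μ = 1.15 × 3 = 3.45 (a 3-page spread = 3 pages).
P(N ≥ 3) = 1 − P(N ≤ 2) ≈ 0.6698.

0.6698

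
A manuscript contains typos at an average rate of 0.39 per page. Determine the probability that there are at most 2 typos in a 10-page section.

0.2531

Over the interval, μ = 0.39 × 10 = 3.9 (a 10-page section = 10 pages).
P(N ≤ 2) = Σ_{j=0}^{2} e^(−μ) μ^j/j! ≈ 0.2531.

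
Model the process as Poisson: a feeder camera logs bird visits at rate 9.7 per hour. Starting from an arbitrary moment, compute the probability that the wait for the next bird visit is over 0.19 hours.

0.1583

The wait for the next event is exponential with rate λ = 9.7 per hour.
P(T > 0.19) = e^(−λt) = e^(−9.7 × 0.19) = e^(−1.843) ≈ 0.1583.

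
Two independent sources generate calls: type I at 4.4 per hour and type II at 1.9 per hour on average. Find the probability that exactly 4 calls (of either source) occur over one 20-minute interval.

Independent Poisson processes superpose: combined rate λ = 4.4 + 1.9 = 6.3 per hour.
Over the interval, μ = 6.3 × 1/3 = 2.1 (a 20-minute interval = 1/3 hours).
P(N = 4) = e^(−2.1) · 2.1^4/4! ≈ 0.0992.

0.0992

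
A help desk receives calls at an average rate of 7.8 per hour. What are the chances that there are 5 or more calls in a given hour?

With mean μ = 7.8 per hour,
P(N ≥ 5) = 1 − P(N ≤ 4) = 1 − Σ_{j=0}^{4} e^(−μ) μ^j/j! ≈ 0.8883.

0.8883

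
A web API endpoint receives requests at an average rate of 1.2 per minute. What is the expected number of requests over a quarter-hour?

18

E[N] = λt = 1.2 × 15 = 18 (a quarter-hour = 15 minutes).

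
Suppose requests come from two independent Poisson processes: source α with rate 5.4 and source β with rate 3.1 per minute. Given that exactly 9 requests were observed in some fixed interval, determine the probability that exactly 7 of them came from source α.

0.2000

Given the total, each event is independently from source α with probability p = λ_α/(λ_α+λ_β) = 5.4/8.5 ≈ 0.6353.
So K ~ Binomial(9, 5.4/8.5): P(K = 7) = C(9,7) · (5.4/8.5)^7 · (3.1/8.5)^2 ≈ 0.2000.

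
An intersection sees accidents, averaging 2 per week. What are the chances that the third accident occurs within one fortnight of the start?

0.7619

Over the interval, μ = 2 × 2 = 4 (a fortnight = 2 weeks).
The third arrival falls in the interval iff at least 3 events occur there: P(S_3 ≤ t) = P(N ≥ 3) = 1 − P(N ≤ 2) ≈ 0.7619.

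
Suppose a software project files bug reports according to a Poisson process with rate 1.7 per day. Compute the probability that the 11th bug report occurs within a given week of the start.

Over the interval, μ = 1.7 × 7 = 11.9 (a week = 7 days).
The 11th arrival falls in the interval iff at least 11 events occur there: P(S_11 ≤ t) = P(N ≥ 11) = 1 − P(N ≤ 10) ≈ 0.6422.

0.6422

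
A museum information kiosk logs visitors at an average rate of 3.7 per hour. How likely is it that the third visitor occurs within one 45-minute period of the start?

0.5246

Over the interval, μ = 3.7 × 0.75 = 2.775 (a 45-minute period = 0.75 hours).
The third arrival falls in the interval iff at least 3 events occur there: P(S_3 ≤ t) = P(N ≥ 3) = 1 − P(N ≤ 2) ≈ 0.5246.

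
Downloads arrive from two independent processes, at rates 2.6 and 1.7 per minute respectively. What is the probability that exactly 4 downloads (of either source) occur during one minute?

Independent Poisson processes superpose: combined rate λ = 2.6 + 1.7 = 4.3 per minute.
So μ = 4.3.
P(N = 4) = e^(−4.3) · 4.3^4/4! ≈ 0.1933.

0.1933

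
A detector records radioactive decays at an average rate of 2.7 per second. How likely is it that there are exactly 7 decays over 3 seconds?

0.1378

Over the interval, μ = 2.7 × 3 = 8.1 (3 seconds).
P(N = 7) = e^(−μ) μ^7/7! = e^(−8.1) · 8.1^7/5040 ≈ 0.1378.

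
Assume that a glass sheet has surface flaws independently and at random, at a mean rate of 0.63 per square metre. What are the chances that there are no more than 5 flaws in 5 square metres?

0.9002

Over the interval, μ = 0.63 × 5 = 3.15 (5 square metres).
P(N ≤ 5) = Σ_{j=0}^{5} e^(−μ) μ^j/j! ≈ 0.9002.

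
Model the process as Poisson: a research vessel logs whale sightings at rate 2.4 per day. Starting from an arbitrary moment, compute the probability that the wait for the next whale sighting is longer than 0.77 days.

The wait for the next event is exponential with rate λ = 2.4 per day.
P(T > 0.77) = e^(−λt) = e^(−2.4 × 0.77) = e^(−1.848) ≈ 0.1576.

0.1576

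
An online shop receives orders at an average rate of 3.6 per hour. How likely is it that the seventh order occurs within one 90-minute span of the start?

Over the interval, μ = 3.6 × 1.5 = 5.4 (a 90-minute span = 1.5 hours).
The seventh arrival falls in the interval iff at least 7 events occur there: P(S_7 ≤ t) = P(N ≥ 7) = 1 − P(N ≤ 6) ≈ 0.2983.

0.2983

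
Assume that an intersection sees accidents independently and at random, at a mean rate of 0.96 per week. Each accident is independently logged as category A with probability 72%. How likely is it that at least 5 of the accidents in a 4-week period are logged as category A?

0.1469

Thinning: the accidents that are logged as category A themselves form a Poisson process with rate 0.72 × 0.96 = 0.6912 per week.
Over the interval, μ = 0.6912 × 4 = 2.7648 (a 4-week period = 4 weeks).
P(N ≥ 5) = 1 − P(N ≤ 4) ≈ 0.1469.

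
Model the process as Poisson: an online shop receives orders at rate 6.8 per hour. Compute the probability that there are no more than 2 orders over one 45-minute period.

0.1165

Over the interval, μ = 6.8 × 0.75 = 5.1 (a 45-minute period = 0.75 hours).
P(N ≤ 2) = Σ_{j=0}^{2} e^(−μ) μ^j/j! ≈ 0.1165.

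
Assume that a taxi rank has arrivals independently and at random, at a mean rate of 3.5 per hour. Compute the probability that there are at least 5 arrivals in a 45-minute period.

Over the interval, μ = 3.5 × 0.75 = 2.625 (a 45-minute period = 0.75 hours).
P(N ≥ 5) = 1 − P(N ≤ 4) = 1 − Σ_{j=0}^{4} e^(−μ) μ^j/j! ≈ 0.1261.

0.1261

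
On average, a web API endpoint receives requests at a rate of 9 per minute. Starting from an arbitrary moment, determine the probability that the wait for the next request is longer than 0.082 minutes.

0.4781

The wait for the next event is exponential with rate λ = 9 per minute.
P(T > 0.082) = e^(−λt) = e^(−9 × 0.082) = e^(−0.738) ≈ 0.4781.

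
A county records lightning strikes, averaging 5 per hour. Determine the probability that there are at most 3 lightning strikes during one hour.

With mean μ = 5 per hour,
P(N ≤ 3) = Σ_{j=0}^{3} e^(−μ) μ^j/j! ≈ 0.2650.

0.2650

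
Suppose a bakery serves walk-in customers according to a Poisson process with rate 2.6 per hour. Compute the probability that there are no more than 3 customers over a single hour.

With mean μ = 2.6 per hour,
P(N ≤ 3) = Σ_{j=0}^{3} e^(−μ) μ^j/j! ≈ 0.7360.

0.7360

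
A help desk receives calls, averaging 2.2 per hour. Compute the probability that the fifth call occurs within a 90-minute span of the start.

Over the interval, μ = 2.2 × 1.5 = 3.3 (a 90-minute span = 1.5 hours).
The fifth arrival falls in the interval iff at least 5 events occur there: P(S_5 ≤ t) = P(N ≥ 5) = 1 − P(N ≤ 4) ≈ 0.2374.

0.2374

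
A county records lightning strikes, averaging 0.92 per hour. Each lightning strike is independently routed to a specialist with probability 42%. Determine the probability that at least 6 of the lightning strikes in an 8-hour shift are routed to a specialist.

Thinning: the lightning strikes that are routed to a specialist themselves form a Poisson process with rate 0.42 × 0.92 = 0.3864 per hour.
Over the interval, μ = 0.3864 × 8 = 3.0912 (an 8-hour shift = 8 hours).
P(N ≥ 6) = 1 − P(N ≤ 5) ≈ 0.0934.

0.0934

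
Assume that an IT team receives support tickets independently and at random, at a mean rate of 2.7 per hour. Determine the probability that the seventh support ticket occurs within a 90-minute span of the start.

0.1159

Over the interval, μ = 2.7 × 1.5 = 4.05 (a 90-minute span = 1.5 hours).
The seventh arrival falls in the interval iff at least 7 events occur there: P(S_7 ≤ t) = P(N ≥ 7) = 1 − P(N ≤ 6) ≈ 0.1159.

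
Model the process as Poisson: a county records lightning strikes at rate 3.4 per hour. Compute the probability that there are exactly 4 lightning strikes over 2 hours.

0.0992

Over the interval, μ = 3.4 × 2 = 6.8 (2 hours).
P(N = 4) = e^(−μ) μ^4/4! = e^(−6.8) · 6.8^4/24 ≈ 0.0992.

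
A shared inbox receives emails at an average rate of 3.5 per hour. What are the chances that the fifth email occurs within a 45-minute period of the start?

Over the interval, μ = 3.5 × 0.75 = 2.625 (a 45-minute period = 0.75 hours).
The fifth arrival falls in the interval iff at least 5 events occur there: P(S_5 ≤ t) = P(N ≥ 5) = 1 − P(N ≤ 4) ≈ 0.1261.

0.1261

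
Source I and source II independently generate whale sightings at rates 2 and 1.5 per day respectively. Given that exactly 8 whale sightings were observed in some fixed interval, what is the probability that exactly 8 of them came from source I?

Given the total, each event is independently from source I with probability p = λ_I/(λ_I+λ_II) = 2/3.5 ≈ 0.5714.
So K ~ Binomial(8, 2/3.5): P(K = 8) = C(8,8) · (2/3.5)^8 · (1.5/3.5)^0 ≈ 0.0114.

0.0114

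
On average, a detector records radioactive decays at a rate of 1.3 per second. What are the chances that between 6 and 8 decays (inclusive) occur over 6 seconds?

Over the interval, μ = 1.3 × 6 = 7.8 (6 seconds).
P(6 ≤ N ≤ 8) = Σ_{j=6}^{8} e^(−7.8) · 7.8^j/j! ≈ 0.4102.

0.4102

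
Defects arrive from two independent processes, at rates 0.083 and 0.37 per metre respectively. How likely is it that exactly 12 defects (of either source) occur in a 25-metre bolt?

Independent Poisson processes superpose: combined rate λ = 0.083 + 0.37 = 0.453 per metre.
Over the interval, μ = 0.453 × 25 = 11.325 (a 25-metre bolt = 25 metres).
P(N = 12) = e^(−11.325) · 11.325^12/12! ≈ 0.1121.

0.1121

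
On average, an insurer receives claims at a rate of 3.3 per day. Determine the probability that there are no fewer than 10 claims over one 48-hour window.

Over the interval, μ = 3.3 × 2 = 6.6 (a 48-hour window = 2 days).
P(N ≥ 10) = 1 − P(N ≤ 9) = 1 − Σ_{j=0}^{9} e^(−μ) μ^j/j! ≈ 0.1314.

0.1314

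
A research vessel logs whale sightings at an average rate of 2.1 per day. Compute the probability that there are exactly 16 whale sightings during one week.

Over the interval, μ = 2.1 × 7 = 14.7 (a week = 7 days).
P(N = 16) = e^(−μ) μ^16/16! = e^(−14.7) · 14.7^16/20922789888000 ≈ 0.0938.

0.0938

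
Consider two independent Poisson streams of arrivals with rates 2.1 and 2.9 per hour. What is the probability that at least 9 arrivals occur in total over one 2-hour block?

0.6672

Independent Poisson processes superpose: combined rate λ = 2.1 + 2.9 = 5 per hour.
Over the interval, μ = 5 × 2 = 10 (a 2-hour block = 2 hours).
P(N ≥ 9) = 1 − P(N ≤ 8) ≈ 0.6672.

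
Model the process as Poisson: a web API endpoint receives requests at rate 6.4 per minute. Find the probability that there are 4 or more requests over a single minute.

With mean μ = 6.4 per minute,
P(N ≥ 4) = 1 − P(N ≤ 3) = 1 − Σ_{j=0}^{3} e^(−μ) μ^j/j! ≈ 0.8811.

0.8811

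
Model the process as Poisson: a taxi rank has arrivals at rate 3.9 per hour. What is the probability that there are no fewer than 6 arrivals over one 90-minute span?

Over the interval, μ = 3.9 × 1.5 = 5.85 (a 90-minute span = 1.5 hours).
P(N ≥ 6) = 1 − P(N ≤ 5) = 1 − Σ_{j=0}^{5} e^(−μ) μ^j/j! ≈ 0.5299.

0.5299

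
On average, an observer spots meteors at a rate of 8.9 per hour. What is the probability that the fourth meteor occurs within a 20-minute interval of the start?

0.3453

Over the interval, μ = 8.9 × 1/3 ≈ 2.96667 (a 20-minute interval = 1/3 hours).
The fourth arrival falls in the interval iff at least 4 events occur there: P(S_4 ≤ t) = P(N ≥ 4) = 1 − P(N ≤ 3) ≈ 0.3453.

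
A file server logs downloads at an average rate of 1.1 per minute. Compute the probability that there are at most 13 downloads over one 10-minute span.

0.7813

Over the interval, μ = 1.1 × 10 = 11 (a 10-minute span = 10 minutes).
P(N ≤ 13) = Σ_{j=0}^{13} e^(−μ) μ^j/j! ≈ 0.7813.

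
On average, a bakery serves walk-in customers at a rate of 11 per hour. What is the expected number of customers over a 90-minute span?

E[N] = λt = 11 × 1.5 = 16.5 (a 90-minute span = 1.5 hours).

16.5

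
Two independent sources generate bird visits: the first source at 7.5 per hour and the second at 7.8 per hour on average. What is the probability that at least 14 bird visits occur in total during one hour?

0.6649

Independent Poisson processes superpose: combined rate λ = 7.5 + 7.8 = 15.3 per hour.
So μ = 15.3.
P(N ≥ 14) = 1 − P(N ≤ 13) ≈ 0.6649.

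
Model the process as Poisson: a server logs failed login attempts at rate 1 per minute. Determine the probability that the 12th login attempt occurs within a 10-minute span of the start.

0.3032

Over the interval, μ = 1 × 10 = 10 (a 10-minute span = 10 minutes).
The 12th arrival falls in the interval iff at least 12 events occur there: P(S_12 ≤ t) = P(N ≥ 12) = 1 − P(N ≤ 11) ≈ 0.3032.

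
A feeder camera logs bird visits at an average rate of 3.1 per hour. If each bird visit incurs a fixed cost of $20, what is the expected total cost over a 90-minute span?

E[N] = 3.1 × 1.5 = 4.65 (a 90-minute span = 1.5 hours); E[cost] = 4.65 × $20 = $93.

$93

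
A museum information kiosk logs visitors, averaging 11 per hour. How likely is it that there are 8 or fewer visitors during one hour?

0.2320

With mean μ = 11 per hour,
P(N ≤ 8) = Σ_{j=0}^{8} e^(−μ) μ^j/j! ≈ 0.2320.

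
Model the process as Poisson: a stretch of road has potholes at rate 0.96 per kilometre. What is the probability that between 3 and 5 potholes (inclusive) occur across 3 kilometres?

0.4771

Over the interval, μ = 0.96 × 3 = 2.88 (3 kilometres).
P(3 ≤ N ≤ 5) = Σ_{j=3}^{5} e^(−2.88) · 2.88^j/j! ≈ 0.4771.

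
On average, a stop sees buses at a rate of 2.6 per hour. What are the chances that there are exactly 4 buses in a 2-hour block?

0.1681

Over the interval, μ = 2.6 × 2 = 5.2 (a 2-hour block = 2 hours).
P(N = 4) = e^(−μ) μ^4/4! = e^(−5.2) · 5.2^4/24 ≈ 0.1681.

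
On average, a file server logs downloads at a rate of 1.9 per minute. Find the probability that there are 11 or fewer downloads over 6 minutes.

Over the interval, μ = 1.9 × 6 = 11.4 (6 minutes).
P(N ≤ 11) = Σ_{j=0}^{11} e^(−μ) μ^j/j! ≈ 0.5316.

0.5316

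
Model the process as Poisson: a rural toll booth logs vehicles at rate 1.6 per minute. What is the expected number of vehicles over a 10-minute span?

16

E[N] = λt = 1.6 × 10 = 16 (a 10-minute span = 10 minutes).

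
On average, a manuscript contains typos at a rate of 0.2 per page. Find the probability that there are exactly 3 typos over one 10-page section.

Over the interval, μ = 0.2 × 10 = 2 (a 10-page section = 10 pages).
P(N = 3) = e^(−μ) μ^3/3! = e^(−2) · 2^3/6 ≈ 0.1804.

0.1804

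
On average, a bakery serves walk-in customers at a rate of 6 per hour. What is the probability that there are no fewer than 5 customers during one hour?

0.7149

With mean μ = 6 per hour,
P(N ≥ 5) = 1 − P(N ≤ 4) = 1 − Σ_{j=0}^{4} e^(−μ) μ^j/j! ≈ 0.7149.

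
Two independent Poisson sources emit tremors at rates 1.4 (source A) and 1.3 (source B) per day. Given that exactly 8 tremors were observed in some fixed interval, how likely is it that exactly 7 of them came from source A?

Given the total, each event is independently from source A with probability p = λ_A/(λ_A+λ_B) = 1.4/2.7 ≈ 0.5185.
So K ~ Binomial(8, 1.4/2.7): P(K = 7) = C(8,7) · (1.4/2.7)^7 · (1.3/2.7)^1 ≈ 0.0388.

0.0388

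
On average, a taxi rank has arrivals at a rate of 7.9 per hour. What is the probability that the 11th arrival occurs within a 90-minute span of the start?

0.6369

Over the interval, μ = 7.9 × 1.5 = 11.85 (a 90-minute span = 1.5 hours).
The 11th arrival falls in the interval iff at least 11 events occur there: P(S_11 ≤ t) = P(N ≥ 11) = 1 − P(N ≤ 10) ≈ 0.6369.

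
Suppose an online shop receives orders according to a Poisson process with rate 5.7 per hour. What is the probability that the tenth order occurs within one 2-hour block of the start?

Over the interval, μ = 5.7 × 2 = 11.4 (a 2-hour block = 2 hours).
The tenth arrival falls in the interval iff at least 10 events occur there: P(S_10 ≤ t) = P(N ≥ 10) = 1 − P(N ≤ 9) ≈ 0.7013.

0.7013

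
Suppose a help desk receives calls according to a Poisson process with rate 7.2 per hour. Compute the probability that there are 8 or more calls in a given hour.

With mean μ = 7.2 per hour,
P(N ≥ 8) = 1 − P(N ≤ 7) = 1 − Σ_{j=0}^{7} e^(−μ) μ^j/j! ≈ 0.4311.

0.4311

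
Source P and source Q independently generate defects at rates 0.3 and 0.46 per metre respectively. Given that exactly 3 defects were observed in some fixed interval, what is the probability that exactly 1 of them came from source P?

Given the total, each event is independently from source P with probability p = λ_P/(λ_P+λ_Q) = 0.3/0.76 ≈ 0.3947.
So K ~ Binomial(3, 0.3/0.76): P(K = 1) = C(3,1) · (0.3/0.76)^1 · (0.46/0.76)^2 ≈ 0.4338.

0.4338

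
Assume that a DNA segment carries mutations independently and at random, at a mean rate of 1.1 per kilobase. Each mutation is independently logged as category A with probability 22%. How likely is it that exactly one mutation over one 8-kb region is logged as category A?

0.2793

Thinning: the mutations that are logged as category A themselves form a Poisson process with rate 0.22 × 1.1 = 0.242 per kilobase.
Over the interval, μ = 0.242 × 8 = 1.936 (an 8-kb region = 8 kilobases).
P(N = 1) = e^(−1.936) · 1.936^1/1! ≈ 0.2793.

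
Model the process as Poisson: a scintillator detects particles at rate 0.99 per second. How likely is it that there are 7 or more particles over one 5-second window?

0.2305

Over the interval, μ = 0.99 × 5 = 4.95 (a 5-second window = 5 seconds).
P(N ≥ 7) = 1 − P(N ≤ 6) = 1 − Σ_{j=0}^{6} e^(−μ) μ^j/j! ≈ 0.2305.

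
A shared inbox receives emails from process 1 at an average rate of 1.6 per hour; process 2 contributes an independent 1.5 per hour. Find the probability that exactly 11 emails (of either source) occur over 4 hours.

0.1100

Independent Poisson processes superpose: combined rate λ = 1.6 + 1.5 = 3.1 per hour.
Over the interval, μ = 3.1 × 4 = 12.4 (4 hours).
P(N = 11) = e^(−12.4) · 12.4^11/11! ≈ 0.1100.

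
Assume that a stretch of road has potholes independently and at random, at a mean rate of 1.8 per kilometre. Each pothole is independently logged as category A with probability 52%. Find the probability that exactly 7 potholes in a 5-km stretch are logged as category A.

0.0905

Thinning: the potholes that are logged as category A themselves form a Poisson process with rate 0.52 × 1.8 = 0.936 per kilometre.
Over the interval, μ = 0.936 × 5 = 4.68 (a 5-km stretch = 5 kilometres).
P(N = 7) = e^(−4.68) · 4.68^7/7! ≈ 0.0905.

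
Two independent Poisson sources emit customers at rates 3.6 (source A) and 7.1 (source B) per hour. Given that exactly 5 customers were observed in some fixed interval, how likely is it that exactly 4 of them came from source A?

Given the total, each event is independently from source A with probability p = λ_A/(λ_A+λ_B) = 3.6/10.7 ≈ 0.3364.
So K ~ Binomial(5, 3.6/10.7): P(K = 4) = C(5,4) · (3.6/10.7)^4 · (7.1/10.7)^1 ≈ 0.0425.

0.0425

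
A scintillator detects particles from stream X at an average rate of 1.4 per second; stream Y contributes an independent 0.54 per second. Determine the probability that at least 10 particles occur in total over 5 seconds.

Independent Poisson processes superpose: combined rate λ = 1.4 + 0.54 = 1.94 per second.
Over the interval, μ = 1.94 × 5 = 9.7 (5 seconds).
P(N ≥ 10) = 1 − P(N ≤ 9) ≈ 0.5040.

0.5040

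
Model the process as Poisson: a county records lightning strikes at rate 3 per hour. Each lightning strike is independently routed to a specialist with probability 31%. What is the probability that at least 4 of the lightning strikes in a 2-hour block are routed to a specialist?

0.1185

Thinning: the lightning strikes that are routed to a specialist themselves form a Poisson process with rate 0.31 × 3 = 0.93 per hour.
Over the interval, μ = 0.93 × 2 = 1.86 (a 2-hour block = 2 hours).
P(N ≥ 4) = 1 − P(N ≤ 3) ≈ 0.1185.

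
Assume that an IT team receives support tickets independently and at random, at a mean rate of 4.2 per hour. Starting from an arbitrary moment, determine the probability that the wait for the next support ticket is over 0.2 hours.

0.4317

The wait for the next event is exponential with rate λ = 4.2 per hour.
P(T > 0.2) = e^(−λt) = e^(−4.2 × 0.2) = e^(−0.84) ≈ 0.4317.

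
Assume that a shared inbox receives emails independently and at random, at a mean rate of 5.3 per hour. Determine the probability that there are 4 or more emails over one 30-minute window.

Over the interval, μ = 5.3 × 0.5 = 2.65 (a 30-minute window = 0.5 hours).
P(N ≥ 4) = 1 − P(N ≤ 3) = 1 − Σ_{j=0}^{3} e^(−μ) μ^j/j! ≈ 0.2749.

0.2749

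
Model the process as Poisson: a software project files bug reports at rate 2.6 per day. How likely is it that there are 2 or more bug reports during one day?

0.7326

With mean μ = 2.6 per day,
P(N ≥ 2) = 1 − P(N ≤ 1) = 1 − Σ_{j=0}^{1} e^(−μ) μ^j/j! ≈ 0.7326.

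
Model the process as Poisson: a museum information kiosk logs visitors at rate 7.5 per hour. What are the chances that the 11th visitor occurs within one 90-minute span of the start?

0.5696

Over the interval, μ = 7.5 × 1.5 = 11.25 (a 90-minute span = 1.5 hours).
The 11th arrival falls in the interval iff at least 11 events occur there: P(S_11 ≤ t) = P(N ≥ 11) = 1 − P(N ≤ 10) ≈ 0.5696.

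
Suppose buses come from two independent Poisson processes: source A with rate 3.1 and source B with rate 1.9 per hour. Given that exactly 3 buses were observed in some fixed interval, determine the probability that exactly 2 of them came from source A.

Given the total, each event is independently from source A with probability p = λ_A/(λ_A+λ_B) = 3.1/5 = 0.6200.
So K ~ Binomial(3, 3.1/5): P(K = 2) = C(3,2) · (3.1/5)^2 · (1.9/5)^1 ≈ 0.4382.

0.4382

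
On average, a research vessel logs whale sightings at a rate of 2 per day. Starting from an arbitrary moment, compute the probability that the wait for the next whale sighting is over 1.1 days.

0.1108

The wait for the next event is exponential with rate λ = 2 per day.
P(T > 1.1) = e^(−λt) = e^(−2 × 1.1) = e^(−2.2) ≈ 0.1108.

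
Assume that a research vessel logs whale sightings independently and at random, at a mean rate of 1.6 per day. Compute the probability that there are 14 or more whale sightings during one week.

0.2376

Over the interval, μ = 1.6 × 7 = 11.2 (a week = 7 days).
P(N ≥ 14) = 1 − P(N ≤ 13) = 1 − Σ_{j=0}^{13} e^(−μ) μ^j/j! ≈ 0.2376.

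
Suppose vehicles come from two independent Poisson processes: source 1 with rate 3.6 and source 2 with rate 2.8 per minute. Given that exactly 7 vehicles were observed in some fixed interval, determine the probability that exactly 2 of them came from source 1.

0.1065

Given the total, each event is independently from source 1 with probability p = λ_1/(λ_1+λ_2) = 3.6/6.4 = 0.5625.
So K ~ Binomial(7, 3.6/6.4): P(K = 2) = C(7,2) · (3.6/6.4)^2 · (2.8/6.4)^5 ≈ 0.1065.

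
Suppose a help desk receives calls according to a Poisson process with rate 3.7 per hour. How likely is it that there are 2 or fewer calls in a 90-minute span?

0.0853

Over the interval, μ = 3.7 × 1.5 = 5.55 (a 90-minute span = 1.5 hours).
P(N ≤ 2) = Σ_{j=0}^{2} e^(−μ) μ^j/j! ≈ 0.0853.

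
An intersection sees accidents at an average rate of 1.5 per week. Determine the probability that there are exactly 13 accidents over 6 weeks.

0.0504

Over the interval, μ = 1.5 × 6 = 9 (6 weeks).
P(N = 13) = e^(−μ) μ^13/13! = e^(−9) · 9^13/6227020800 ≈ 0.0504.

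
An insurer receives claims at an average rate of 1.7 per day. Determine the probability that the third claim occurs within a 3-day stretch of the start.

Over the interval, μ = 1.7 × 3 = 5.1 (a 3-day stretch = 3 days).
The third arrival falls in the interval iff at least 3 events occur there: P(S_3 ≤ t) = P(N ≥ 3) = 1 − P(N ≤ 2) ≈ 0.8835.

0.8835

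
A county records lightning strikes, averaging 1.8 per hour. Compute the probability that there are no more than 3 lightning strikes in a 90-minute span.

0.7141

Over the interval, μ = 1.8 × 1.5 = 2.7 (a 90-minute span = 1.5 hours).
P(N ≤ 3) = Σ_{j=0}^{3} e^(−μ) μ^j/j! ≈ 0.7141.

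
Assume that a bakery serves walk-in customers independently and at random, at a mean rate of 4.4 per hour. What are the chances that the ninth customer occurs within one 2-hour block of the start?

0.5177

Over the interval, μ = 4.4 × 2 = 8.8 (a 2-hour block = 2 hours).
The ninth arrival falls in the interval iff at least 9 events occur there: P(S_9 ≤ t) = P(N ≥ 9) = 1 − P(N ≤ 8) ≈ 0.5177.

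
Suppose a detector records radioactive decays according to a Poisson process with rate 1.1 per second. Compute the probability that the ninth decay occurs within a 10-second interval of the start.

Over the interval, μ = 1.1 × 10 = 11 (a 10-second interval = 10 seconds).
The ninth arrival falls in the interval iff at least 9 events occur there: P(S_9 ≤ t) = P(N ≥ 9) = 1 − P(N ≤ 8) ≈ 0.7680.

0.7680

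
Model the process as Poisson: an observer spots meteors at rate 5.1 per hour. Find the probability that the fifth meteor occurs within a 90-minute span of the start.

0.8785

Over the interval, μ = 5.1 × 1.5 = 7.65 (a 90-minute span = 1.5 hours).
The fifth arrival falls in the interval iff at least 5 events occur there: P(S_5 ≤ t) = P(N ≥ 5) = 1 − P(N ≤ 4) ≈ 0.8785.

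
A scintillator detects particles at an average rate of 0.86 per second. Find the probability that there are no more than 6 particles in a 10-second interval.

Over the interval, μ = 0.86 × 10 = 8.6 (a 10-second interval = 10 seconds).
P(N ≤ 6) = Σ_{j=0}^{6} e^(−μ) μ^j/j! ≈ 0.2457.

0.2457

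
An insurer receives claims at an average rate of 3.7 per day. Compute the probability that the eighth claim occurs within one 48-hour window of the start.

Over the interval, μ = 3.7 × 2 = 7.4 (a 48-hour window = 2 days).
The eighth arrival falls in the interval iff at least 8 events occur there: P(S_8 ≤ t) = P(N ≥ 8) = 1 − P(N ≤ 7) ≈ 0.4607.

0.4607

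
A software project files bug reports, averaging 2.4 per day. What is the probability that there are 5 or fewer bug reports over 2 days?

Over the interval, μ = 2.4 × 2 = 4.8 (2 days).
P(N ≤ 5) = Σ_{j=0}^{5} e^(−μ) μ^j/j! ≈ 0.6510.

0.6510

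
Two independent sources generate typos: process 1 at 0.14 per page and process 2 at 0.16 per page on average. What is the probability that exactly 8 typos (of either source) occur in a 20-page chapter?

0.1033

Independent Poisson processes superpose: combined rate λ = 0.14 + 0.16 = 0.3 per page.
Over the interval, μ = 0.3 × 20 = 6 (a 20-page chapter = 20 pages).
P(N = 8) = e^(−6) · 6^8/8! ≈ 0.1033.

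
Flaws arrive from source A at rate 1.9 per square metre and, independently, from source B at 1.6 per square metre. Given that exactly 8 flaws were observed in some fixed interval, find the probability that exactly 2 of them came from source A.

Given the total, each event is independently from source A with probability p = λ_A/(λ_A+λ_B) = 1.9/3.5 ≈ 0.5429.
So K ~ Binomial(8, 1.9/3.5): P(K = 2) = C(8,2) · (1.9/3.5)^2 · (1.6/3.5)^6 ≈ 0.0753.

0.0753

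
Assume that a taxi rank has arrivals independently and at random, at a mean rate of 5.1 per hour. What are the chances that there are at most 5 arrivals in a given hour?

0.5984

With mean μ = 5.1 per hour,
P(N ≤ 5) = Σ_{j=0}^{5} e^(−μ) μ^j/j! ≈ 0.5984.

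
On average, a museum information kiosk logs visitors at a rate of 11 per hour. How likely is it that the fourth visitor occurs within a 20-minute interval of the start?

Over the interval, μ = 11 × 1/3 ≈ 3.66667 (a 20-minute interval = 1/3 hours).
The fourth arrival falls in the interval iff at least 4 events occur there: P(S_4 ≤ t) = P(N ≥ 4) = 1 − P(N ≤ 3) ≈ 0.4989.

0.4989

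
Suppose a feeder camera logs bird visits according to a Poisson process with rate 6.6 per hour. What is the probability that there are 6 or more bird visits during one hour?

With mean μ = 6.6 per hour,
P(N ≥ 6) = 1 − P(N ≤ 5) = 1 − Σ_{j=0}^{5} e^(−μ) μ^j/j! ≈ 0.6453.

0.6453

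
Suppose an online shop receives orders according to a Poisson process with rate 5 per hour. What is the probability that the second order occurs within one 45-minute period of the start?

Over the interval, μ = 5 × 0.75 = 3.75 (a 45-minute period = 0.75 hours).
The second arrival falls in the interval iff at least 2 events occur there: P(S_2 ≤ t) = P(N ≥ 2) = 1 − P(N ≤ 1) ≈ 0.8883.

0.8883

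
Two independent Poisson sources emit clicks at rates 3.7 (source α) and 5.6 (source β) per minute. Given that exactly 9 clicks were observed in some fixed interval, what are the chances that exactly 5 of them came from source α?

0.1651

Given the total, each event is independently from source α with probability p = λ_α/(λ_α+λ_β) = 3.7/9.3 ≈ 0.3978.
So K ~ Binomial(9, 3.7/9.3): P(K = 5) = C(9,5) · (3.7/9.3)^5 · (5.6/9.3)^4 ≈ 0.1651.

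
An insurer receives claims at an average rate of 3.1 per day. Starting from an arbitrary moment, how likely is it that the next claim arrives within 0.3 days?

0.6054

Inter-arrival times are exponential with rate λ = 3.1 per day.
P(T ≤ 0.3) = 1 − e^(−λt) = 1 − e^(−3.1 × 0.3) = 1 − e^(−0.93) ≈ 0.6054.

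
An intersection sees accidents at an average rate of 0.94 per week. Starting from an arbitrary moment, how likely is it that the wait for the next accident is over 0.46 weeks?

The wait for the next event is exponential with rate λ = 0.94 per week.
P(T > 0.46) = e^(−λt) = e^(−0.94 × 0.46) = e^(−0.4324) ≈ 0.6489.

0.6489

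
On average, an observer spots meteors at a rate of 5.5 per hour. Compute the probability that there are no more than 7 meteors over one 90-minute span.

Over the interval, μ = 5.5 × 1.5 = 8.25 (a 90-minute span = 1.5 hours).
P(N ≤ 7) = Σ_{j=0}^{7} e^(−μ) μ^j/j! ≈ 0.4186.

0.4186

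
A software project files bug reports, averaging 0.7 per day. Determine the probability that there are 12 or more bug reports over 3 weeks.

Over the interval, μ = 0.7 × 21 = 14.7 (3 weeks = 21 days).
P(N ≥ 12) = 1 − P(N ≤ 11) = 1 − Σ_{j=0}^{11} e^(−μ) μ^j/j! ≈ 0.7946.

0.7946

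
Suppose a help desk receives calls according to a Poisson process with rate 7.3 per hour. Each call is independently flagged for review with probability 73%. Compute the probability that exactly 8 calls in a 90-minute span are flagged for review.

Thinning: the calls that are flagged for review themselves form a Poisson process with rate 0.73 × 7.3 = 5.329 per hour.
Over the interval, μ = 5.329 × 1.5 = 7.9935 (a 90-minute span = 1.5 hours).
P(N = 8) = e^(−7.9935) · 7.9935^8/8! ≈ 0.1396.

0.1396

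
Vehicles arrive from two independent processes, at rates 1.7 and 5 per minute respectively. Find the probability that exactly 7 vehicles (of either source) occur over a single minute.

0.1480

Independent Poisson processes superpose: combined rate λ = 1.7 + 5 = 6.7 per minute.
So μ = 6.7.
P(N = 7) = e^(−6.7) · 6.7^7/7! ≈ 0.1480.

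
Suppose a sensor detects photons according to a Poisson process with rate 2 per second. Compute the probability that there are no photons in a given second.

With mean μ = 2 per second,
P(N = 0) = e^(−μ) μ^0/0! = e^(−2) · 2^0/1 ≈ 0.1353.

0.1353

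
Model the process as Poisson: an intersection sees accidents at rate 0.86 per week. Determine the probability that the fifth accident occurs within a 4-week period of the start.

Over the interval, μ = 0.86 × 4 = 3.44 (a 4-week period = 4 weeks).
The fifth arrival falls in the interval iff at least 5 events occur there: P(S_5 ≤ t) = P(N ≥ 5) = 1 − P(N ≤ 4) ≈ 0.2633.

0.2633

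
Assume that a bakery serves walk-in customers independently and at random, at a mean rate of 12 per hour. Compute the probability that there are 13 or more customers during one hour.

With mean μ = 12 per hour,
P(N ≥ 13) = 1 − P(N ≤ 12) = 1 − Σ_{j=0}^{12} e^(−μ) μ^j/j! ≈ 0.4240.

0.4240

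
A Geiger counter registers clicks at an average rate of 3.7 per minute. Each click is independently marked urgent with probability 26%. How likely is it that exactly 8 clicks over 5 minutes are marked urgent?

0.0579

Thinning: the clicks that are marked urgent themselves form a Poisson process with rate 0.26 × 3.7 = 0.962 per minute.
Over the interval, μ = 0.962 × 5 = 4.81 (5 minutes).
P(N = 8) = e^(−4.81) · 4.81^8/8! ≈ 0.0579.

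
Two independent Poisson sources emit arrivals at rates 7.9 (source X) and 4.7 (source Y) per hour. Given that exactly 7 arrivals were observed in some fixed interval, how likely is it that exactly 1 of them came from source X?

0.0118

Given the total, each event is independently from source X with probability p = λ_X/(λ_X+λ_Y) = 7.9/12.6 ≈ 0.6270.
So K ~ Binomial(7, 7.9/12.6): P(K = 1) = C(7,1) · (7.9/12.6)^1 · (4.7/12.6)^6 ≈ 0.0118.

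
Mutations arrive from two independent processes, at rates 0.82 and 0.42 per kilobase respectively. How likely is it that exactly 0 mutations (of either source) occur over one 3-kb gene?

0.0242

Independent Poisson processes superpose: combined rate λ = 0.82 + 0.42 = 1.24 per kilobase.
Over the interval, μ = 1.24 × 3 = 3.72 (a 3-kb gene = 3 kilobases).
P(N = 0) = e^(−3.72) · 3.72^0/0! ≈ 0.0242.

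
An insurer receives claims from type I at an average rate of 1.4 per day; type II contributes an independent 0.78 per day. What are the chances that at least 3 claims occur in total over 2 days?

0.8101

Independent Poisson processes superpose: combined rate λ = 1.4 + 0.78 = 2.18 per day.
Over the interval, μ = 2.18 × 2 = 4.36 (2 days).
P(N ≥ 3) = 1 − P(N ≤ 2) ≈ 0.8101.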